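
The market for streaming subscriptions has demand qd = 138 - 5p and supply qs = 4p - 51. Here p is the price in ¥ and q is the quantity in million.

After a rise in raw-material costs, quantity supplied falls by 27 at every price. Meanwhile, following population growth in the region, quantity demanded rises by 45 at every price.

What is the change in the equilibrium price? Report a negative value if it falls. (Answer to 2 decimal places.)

Solve the original market: 138 - 5p = 4p - 51, hence p = 21 and q = 33.
With the change applied: demand qd = 183 - 5p, supply qs = 4p - 78.
Clearing the new market: 183 - 5p = 4p - 78, so p = 29 and q = 38.
Δp = 29 − 21 = +8.00.

+8.00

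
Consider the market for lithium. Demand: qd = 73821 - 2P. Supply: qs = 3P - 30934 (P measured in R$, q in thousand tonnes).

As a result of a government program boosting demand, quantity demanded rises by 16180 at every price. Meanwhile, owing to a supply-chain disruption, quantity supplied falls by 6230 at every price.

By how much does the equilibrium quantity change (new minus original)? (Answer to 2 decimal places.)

Original equilibrium: 73821 - 2P = 3P - 30934 gives 104755 = 5P, so P = 20951 and q = 31919.
The shock moves the curves to qd = 90001 - 2P and qs = 3P - 37164.
Setting them equal: 90001 - 2P = 3P - 37164 → 127165 = 5P, so P = 25433 and q = 39135.
Δq = 39135 − 31919 = +7216.00.

+7216.00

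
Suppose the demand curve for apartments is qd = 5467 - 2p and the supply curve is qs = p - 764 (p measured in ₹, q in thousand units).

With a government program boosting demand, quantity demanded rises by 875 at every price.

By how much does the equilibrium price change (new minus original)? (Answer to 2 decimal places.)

+291.67

Solve the original market: 5467 - 2p = p - 764, hence p = 2077 and q = 1313.
The new curves are qd = 6342 - 2p (demand) and qs = p - 764 (supply).
Equate the new curves: 6342 - 2p = p - 764, giving 7106 = 3p, p = 7106/3 ≈ 2368.6667, q = 4814/3 ≈ 1604.6667.
Δp = 2368.6667 − 2077 = +291.67.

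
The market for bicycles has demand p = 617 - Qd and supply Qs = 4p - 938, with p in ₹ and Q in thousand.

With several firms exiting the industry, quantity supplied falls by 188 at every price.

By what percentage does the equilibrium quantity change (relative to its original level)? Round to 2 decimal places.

Before the shock: 617 - p = 4p - 938 ⇒ 1555 = 5p ⇒ p = 311, Q = 306.
With the change applied: demand Qd = 617 - p, supply Qs = 4p - 1126.
New equilibrium: 617 - p = 4p - 1126 ⇒ 1743 = 5p ⇒ p = 348.6, Q = 268.4.
%ΔQ = (268.4 − 306) / 306 × 100 = -12.29%.

-12.29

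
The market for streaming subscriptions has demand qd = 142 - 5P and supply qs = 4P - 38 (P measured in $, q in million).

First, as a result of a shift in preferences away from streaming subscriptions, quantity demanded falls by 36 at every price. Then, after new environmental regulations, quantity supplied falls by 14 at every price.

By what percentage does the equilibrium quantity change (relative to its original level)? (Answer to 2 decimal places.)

-56.61

Original equilibrium: 142 - 5P = 4P - 38 gives 180 = 9P, so P = 20 and q = 42.
The shock moves the curves to qd = 106 - 5P and qs = 4P - 52.
Clearing the new market: 106 - 5P = 4P - 52, so P = 158/9 ≈ 17.5556 and q = 164/9 ≈ 18.2222.
%Δq = (18.2222 − 42) / 42 × 100 = -56.61%.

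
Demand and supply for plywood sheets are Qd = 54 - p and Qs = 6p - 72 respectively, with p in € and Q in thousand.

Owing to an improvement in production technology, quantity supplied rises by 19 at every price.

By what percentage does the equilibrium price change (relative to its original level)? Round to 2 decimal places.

Solve the original market: 54 - p = 6p - 72, hence p = 18 and Q = 36.
With the change applied: demand Qd = 54 - p, supply Qs = 6p - 53.
Setting them equal: 54 - p = 6p - 53 → 107 = 7p, so p = 107/7 ≈ 15.2857 and Q = 271/7 ≈ 38.7143.
%Δp = (15.2857 − 18) / 18 × 100 = -15.08%.

-15.08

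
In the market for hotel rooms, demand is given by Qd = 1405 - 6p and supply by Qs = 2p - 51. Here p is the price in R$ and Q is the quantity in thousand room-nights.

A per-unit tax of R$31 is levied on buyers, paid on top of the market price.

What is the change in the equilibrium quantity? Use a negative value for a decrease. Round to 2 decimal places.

Original equilibrium: 1405 - 6p = 2p - 51 gives 1456 = 8p, so p = 182 and Q = 313.
Since buyers pay the price plus the tax, the effective demand curve becomes Qd = 1219 - 6p.
Setting them equal: 1219 - 6p = 2p - 51 → 1270 = 8p, so p = 158.75 and Q = 266.5.
ΔQ = 266.5 − 313 = -46.50.

-46.50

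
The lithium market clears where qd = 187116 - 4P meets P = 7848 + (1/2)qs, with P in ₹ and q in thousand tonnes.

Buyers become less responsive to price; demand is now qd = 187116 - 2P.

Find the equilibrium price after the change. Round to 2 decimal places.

Before the shock: 187116 - 4P = 2P - 15696 ⇒ 202812 = 6P ⇒ P = 33802, q = 51908.
After the shift, demand is qd = 187116 - 2P and supply is qs = 2P - 15696.
Setting them equal: 187116 - 2P = 2P - 15696 → 202812 = 4P, so P = 50703 and q = 85710.

50703.00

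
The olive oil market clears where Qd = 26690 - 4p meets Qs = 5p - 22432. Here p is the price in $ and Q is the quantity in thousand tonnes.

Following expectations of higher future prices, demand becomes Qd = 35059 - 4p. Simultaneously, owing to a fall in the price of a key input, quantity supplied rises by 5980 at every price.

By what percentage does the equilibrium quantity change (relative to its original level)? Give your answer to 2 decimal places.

+150.42

Original equilibrium: 26690 - 4p = 5p - 22432 gives 49122 = 9p, so p = 5458 and Q = 4858.
The new curves are Qd = 35059 - 4p (demand) and Qs = 5p - 16452 (supply).
Setting them equal: 35059 - 4p = 5p - 16452 → 51511 = 9p, so p = 51511/9 ≈ 5723.4444 and Q = 109487/9 ≈ 12165.2222.
%ΔQ = (12165.2222 − 4858) / 4858 × 100 = +150.42%.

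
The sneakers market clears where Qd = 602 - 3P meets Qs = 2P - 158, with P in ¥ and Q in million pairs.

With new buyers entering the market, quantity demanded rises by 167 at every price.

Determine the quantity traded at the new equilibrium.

212.8

Initially, 602 - 3P = 2P - 158, so 760 = 5P and P = 152, Q = 146.
The shock moves the curves to Qd = 769 - 3P and Qs = 2P - 158.
Setting them equal: 769 - 3P = 2P - 158 → 927 = 5P, so P = 185.4 and Q = 212.8.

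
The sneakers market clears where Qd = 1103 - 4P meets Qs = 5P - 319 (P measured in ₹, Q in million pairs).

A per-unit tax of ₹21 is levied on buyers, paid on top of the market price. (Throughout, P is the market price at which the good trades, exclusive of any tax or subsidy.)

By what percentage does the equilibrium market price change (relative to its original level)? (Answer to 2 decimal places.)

Solve the original market: 1103 - 4P = 5P - 319, hence P = 158 and Q = 471.
Since buyers pay the price plus the tax, the effective demand curve becomes Qd = 1019 - 4P.
Equate the new curves: 1019 - 4P = 5P - 319, giving 1338 = 9P, P = 446/3 ≈ 148.6667, Q = 1273/3 ≈ 424.3333.
%ΔP = (148.6667 − 158) / 158 × 100 = -5.91%.

-5.91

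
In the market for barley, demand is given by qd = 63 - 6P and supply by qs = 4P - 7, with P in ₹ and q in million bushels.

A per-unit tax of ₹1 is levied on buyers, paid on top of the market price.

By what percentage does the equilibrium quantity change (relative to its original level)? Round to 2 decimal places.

Original equilibrium: 63 - 6P = 4P - 7 gives 70 = 10P, so P = 7 and q = 21.
Since buyers pay the price plus the tax, the effective demand curve becomes qd = 57 - 6P.
Setting them equal: 57 - 6P = 4P - 7 → 64 = 10P, so P = 6.4 and q = 18.6.
%Δq = (18.6 − 21) / 21 × 100 = -11.43%.

-11.43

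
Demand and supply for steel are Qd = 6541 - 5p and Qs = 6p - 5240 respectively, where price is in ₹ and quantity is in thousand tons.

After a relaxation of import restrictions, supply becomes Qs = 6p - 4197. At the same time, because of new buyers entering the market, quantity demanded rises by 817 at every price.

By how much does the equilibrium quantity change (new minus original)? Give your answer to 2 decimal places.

+919.73

Before the shock: 6541 - 5p = 6p - 5240 ⇒ 11781 = 11p ⇒ p = 1071, Q = 1186.
After the shift, demand is Qd = 7358 - 5p and supply is Qs = 6p - 4197.
Equate the new curves: 7358 - 5p = 6p - 4197, giving 11555 = 11p, p = 11555/11 ≈ 1050.4545, Q = 23163/11 ≈ 2105.7273.
ΔQ = 2105.7273 − 1186 = +919.73.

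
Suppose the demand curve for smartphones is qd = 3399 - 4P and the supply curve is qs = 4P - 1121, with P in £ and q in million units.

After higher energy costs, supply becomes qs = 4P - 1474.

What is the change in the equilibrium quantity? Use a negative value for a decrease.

-176.5

Original equilibrium: 3399 - 4P = 4P - 1121 gives 4520 = 8P, so P = 565 and q = 1139.
The shock moves the curves to qd = 3399 - 4P and qs = 4P - 1474.
Setting them equal: 3399 - 4P = 4P - 1474 → 4873 = 8P, so P = 609.125 and q = 962.5.
Δq = 962.5 − 1139 = -176.5.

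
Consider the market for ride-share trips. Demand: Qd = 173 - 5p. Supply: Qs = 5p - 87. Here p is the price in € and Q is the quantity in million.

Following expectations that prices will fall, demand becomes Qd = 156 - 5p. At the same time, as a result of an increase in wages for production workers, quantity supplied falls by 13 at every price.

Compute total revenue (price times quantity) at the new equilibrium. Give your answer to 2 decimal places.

Original equilibrium: 173 - 5p = 5p - 87 gives 260 = 10p, so p = 26 and Q = 43.
The new curves are Qd = 156 - 5p (demand) and Qs = 5p - 100 (supply).
Setting them equal: 156 - 5p = 5p - 100 → 256 = 10p, so p = 25.6 and Q = 28.
New expenditure = 25.6 × 28 = 716.80.

716.80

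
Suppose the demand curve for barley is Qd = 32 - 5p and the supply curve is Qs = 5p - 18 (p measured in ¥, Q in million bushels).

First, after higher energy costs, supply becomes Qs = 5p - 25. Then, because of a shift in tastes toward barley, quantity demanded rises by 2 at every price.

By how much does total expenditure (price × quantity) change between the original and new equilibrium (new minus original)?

-8.45

Initially, 32 - 5p = 5p - 18, so 50 = 10p and p = 5, Q = 7.
With the change applied: demand Qd = 34 - 5p, supply Qs = 5p - 25.
Setting them equal: 34 - 5p = 5p - 25 → 59 = 10p, so p = 5.9 and Q = 4.5.
Expenditure moves from 5×7 = 35 to 5.9×4.5 = 26.55; change = -8.45.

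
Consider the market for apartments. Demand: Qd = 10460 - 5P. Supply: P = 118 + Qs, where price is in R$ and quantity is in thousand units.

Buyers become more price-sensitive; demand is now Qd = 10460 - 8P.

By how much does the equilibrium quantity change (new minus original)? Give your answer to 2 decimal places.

-587.67

Initially, 10460 - 5P = P - 118, so 10578 = 6P and P = 1763, Q = 1645.
With the change applied: demand Qd = 10460 - 8P, supply Qs = P - 118.
Equate the new curves: 10460 - 8P = P - 118, giving 10578 = 9P, P = 3526/3 ≈ 1175.3333, Q = 3172/3 ≈ 1057.3333.
ΔQ = 1057.3333 − 1645 = -587.67.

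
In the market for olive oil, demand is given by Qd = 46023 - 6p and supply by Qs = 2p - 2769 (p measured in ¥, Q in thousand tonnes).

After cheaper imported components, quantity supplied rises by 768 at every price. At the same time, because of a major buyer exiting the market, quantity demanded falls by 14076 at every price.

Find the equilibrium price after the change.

4243.5

Original equilibrium: 46023 - 6p = 2p - 2769 gives 48792 = 8p, so p = 6099 and Q = 9429.
The shock moves the curves to Qd = 31947 - 6p and Qs = 2p - 2001.
New equilibrium: 31947 - 6p = 2p - 2001 ⇒ 33948 = 8p ⇒ p = 4243.5, Q = 6486.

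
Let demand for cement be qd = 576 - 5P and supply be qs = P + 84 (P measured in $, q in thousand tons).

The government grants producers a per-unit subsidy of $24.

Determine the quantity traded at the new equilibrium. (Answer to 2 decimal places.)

Initially, 576 - 5P = P + 84, so 492 = 6P and P = 82, q = 166.
Since sellers receive the price plus the subsidy, the effective supply curve becomes qs = P + 108.
Equate the new curves: 576 - 5P = P + 108, giving 468 = 6P, P = 78, q = 186.

186.00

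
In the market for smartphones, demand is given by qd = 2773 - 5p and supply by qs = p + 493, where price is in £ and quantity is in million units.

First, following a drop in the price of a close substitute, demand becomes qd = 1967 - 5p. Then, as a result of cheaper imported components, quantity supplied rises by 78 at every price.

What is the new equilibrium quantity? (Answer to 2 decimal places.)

Solve the original market: 2773 - 5p = p + 493, hence p = 380 and q = 873.
With the change applied: demand qd = 1967 - 5p, supply qs = p + 571.
New equilibrium: 1967 - 5p = p + 571 ⇒ 1396 = 6p ⇒ p = 698/3 ≈ 232.6667, q = 2411/3 ≈ 803.6667.

803.67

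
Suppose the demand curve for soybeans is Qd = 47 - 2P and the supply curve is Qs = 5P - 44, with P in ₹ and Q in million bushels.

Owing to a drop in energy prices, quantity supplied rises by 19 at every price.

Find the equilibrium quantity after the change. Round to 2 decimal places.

26.43

Initially, 47 - 2P = 5P - 44, so 91 = 7P and P = 13, Q = 21.
With the change applied: demand Qd = 47 - 2P, supply Qs = 5P - 25.
New equilibrium: 47 - 2P = 5P - 25 ⇒ 72 = 7P ⇒ P = 72/7 ≈ 10.2857, Q = 185/7 ≈ 26.4286.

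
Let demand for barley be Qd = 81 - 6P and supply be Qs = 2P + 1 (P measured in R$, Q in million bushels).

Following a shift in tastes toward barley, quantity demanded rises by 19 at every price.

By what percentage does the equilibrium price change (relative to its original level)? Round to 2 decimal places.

+23.75

Initially, 81 - 6P = 2P + 1, so 80 = 8P and P = 10, Q = 21.
The new curves are Qd = 100 - 6P (demand) and Qs = 2P + 1 (supply).
Clearing the new market: 100 - 6P = 2P + 1, so P = 12.375 and Q = 25.75.
%ΔP = (12.375 − 10) / 10 × 100 = +23.75%.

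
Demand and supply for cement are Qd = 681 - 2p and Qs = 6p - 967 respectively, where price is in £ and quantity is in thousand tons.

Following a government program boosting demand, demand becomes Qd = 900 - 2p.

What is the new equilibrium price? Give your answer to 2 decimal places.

Initially, 681 - 2p = 6p - 967, so 1648 = 8p and p = 206, Q = 269.
After the shift, demand is Qd = 900 - 2p and supply is Qs = 6p - 967.
New equilibrium: 900 - 2p = 6p - 967 ⇒ 1867 = 8p ⇒ p = 233.375, Q = 433.25.

233.38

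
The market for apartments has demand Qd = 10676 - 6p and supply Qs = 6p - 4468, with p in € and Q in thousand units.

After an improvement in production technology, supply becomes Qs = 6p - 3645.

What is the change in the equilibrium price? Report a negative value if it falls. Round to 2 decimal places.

-68.58

Solve the original market: 10676 - 6p = 6p - 4468, hence p = 1262 and Q = 3104.
The shock moves the curves to Qd = 10676 - 6p and Qs = 6p - 3645.
New equilibrium: 10676 - 6p = 6p - 3645 ⇒ 14321 = 12p ⇒ p = 14321/12 ≈ 1193.4167, Q = 3515.5.
Δp = 1193.4167 − 1262 = -68.58.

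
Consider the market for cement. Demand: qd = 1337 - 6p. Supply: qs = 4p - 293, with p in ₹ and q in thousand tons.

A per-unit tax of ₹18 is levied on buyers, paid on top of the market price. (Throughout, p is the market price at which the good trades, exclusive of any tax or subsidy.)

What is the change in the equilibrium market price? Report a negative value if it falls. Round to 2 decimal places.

-10.80

Initially, 1337 - 6p = 4p - 293, so 1630 = 10p and p = 163, q = 359.
Since buyers pay the price plus the tax, the effective demand curve becomes qd = 1229 - 6p.
Setting them equal: 1229 - 6p = 4p - 293 → 1522 = 10p, so p = 152.2 and q = 315.8.
Δp = 152.2 − 163 = -10.80.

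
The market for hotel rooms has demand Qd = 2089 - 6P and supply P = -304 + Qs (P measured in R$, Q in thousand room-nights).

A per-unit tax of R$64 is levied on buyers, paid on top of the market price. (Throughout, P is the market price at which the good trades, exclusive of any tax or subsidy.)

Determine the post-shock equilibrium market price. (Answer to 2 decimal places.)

200.14

Before the shock: 2089 - 6P = P + 304 ⇒ 1785 = 7P ⇒ P = 255, Q = 559.
Since buyers pay the price plus the tax, the effective demand curve becomes Qd = 1705 - 6P.
Clearing the new market: 1705 - 6P = P + 304, so P = 1401/7 ≈ 200.1429 and Q = 3529/7 ≈ 504.1429.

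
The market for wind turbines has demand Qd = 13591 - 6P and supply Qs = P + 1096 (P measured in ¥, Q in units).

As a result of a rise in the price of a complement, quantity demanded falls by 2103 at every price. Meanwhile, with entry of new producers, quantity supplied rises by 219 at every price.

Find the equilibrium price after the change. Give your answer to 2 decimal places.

Original equilibrium: 13591 - 6P = P + 1096 gives 12495 = 7P, so P = 1785 and Q = 2881.
The shock moves the curves to Qd = 11488 - 6P and Qs = P + 1315.
New equilibrium: 11488 - 6P = P + 1315 ⇒ 10173 = 7P ⇒ P = 10173/7 ≈ 1453.2857, Q = 19378/7 ≈ 2768.2857.

1453.29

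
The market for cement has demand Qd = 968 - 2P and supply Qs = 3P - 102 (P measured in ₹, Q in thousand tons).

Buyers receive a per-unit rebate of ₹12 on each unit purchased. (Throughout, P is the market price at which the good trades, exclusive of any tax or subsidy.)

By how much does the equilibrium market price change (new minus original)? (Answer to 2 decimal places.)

Before the shock: 968 - 2P = 3P - 102 ⇒ 1070 = 5P ⇒ P = 214, Q = 540.
Since buyers' out-of-pocket price is the market price minus the rebate, the effective demand curve becomes Qd = 992 - 2P.
New equilibrium: 992 - 2P = 3P - 102 ⇒ 1094 = 5P ⇒ P = 218.8, Q = 554.4.
ΔP = 218.8 − 214 = +4.80.

+4.80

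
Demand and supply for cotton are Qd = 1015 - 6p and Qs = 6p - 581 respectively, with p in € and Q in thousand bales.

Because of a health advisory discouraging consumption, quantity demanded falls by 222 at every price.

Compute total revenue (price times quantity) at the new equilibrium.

12137

Original equilibrium: 1015 - 6p = 6p - 581 gives 1596 = 12p, so p = 133 and Q = 217.
The shock moves the curves to Qd = 793 - 6p and Qs = 6p - 581.
Clearing the new market: 793 - 6p = 6p - 581, so p = 114.5 and Q = 106.
New expenditure = 114.5 × 106 = 12137.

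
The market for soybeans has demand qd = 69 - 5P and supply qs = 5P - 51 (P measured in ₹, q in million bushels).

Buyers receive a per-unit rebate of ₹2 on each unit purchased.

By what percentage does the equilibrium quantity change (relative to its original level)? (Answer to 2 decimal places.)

+55.56

Before the shock: 69 - 5P = 5P - 51 ⇒ 120 = 10P ⇒ P = 12, q = 9.
Since buyers' out-of-pocket price is the market price minus the rebate, the effective demand curve becomes qd = 79 - 5P.
Equate the new curves: 79 - 5P = 5P - 51, giving 130 = 10P, P = 13, q = 14.
%Δq = (14 − 9) / 9 × 100 = +55.56%.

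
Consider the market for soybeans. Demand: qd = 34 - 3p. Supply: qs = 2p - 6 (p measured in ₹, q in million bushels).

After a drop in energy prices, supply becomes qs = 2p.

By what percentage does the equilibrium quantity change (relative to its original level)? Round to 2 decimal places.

Original equilibrium: 34 - 3p = 2p - 6 gives 40 = 5p, so p = 8 and q = 10.
The shock moves the curves to qd = 34 - 3p and qs = 2p.
Setting them equal: 34 - 3p = 2p → 34 = 5p, so p = 6.8 and q = 13.6.
%Δq = (13.6 − 10) / 10 × 100 = +36.00%.

+36.00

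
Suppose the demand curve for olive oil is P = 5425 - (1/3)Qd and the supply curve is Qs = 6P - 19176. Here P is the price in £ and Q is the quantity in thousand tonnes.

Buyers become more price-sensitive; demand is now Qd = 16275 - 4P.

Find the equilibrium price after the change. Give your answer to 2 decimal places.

3545.10

Original equilibrium: 16275 - 3P = 6P - 19176 gives 35451 = 9P, so P = 3939 and Q = 4458.
With the change applied: demand Qd = 16275 - 4P, supply Qs = 6P - 19176.
Equate the new curves: 16275 - 4P = 6P - 19176, giving 35451 = 10P, P = 3545.1, Q = 2094.6.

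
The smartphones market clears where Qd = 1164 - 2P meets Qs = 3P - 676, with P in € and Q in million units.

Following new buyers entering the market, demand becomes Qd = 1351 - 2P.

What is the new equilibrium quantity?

540.2

Original equilibrium: 1164 - 2P = 3P - 676 gives 1840 = 5P, so P = 368 and Q = 428.
After the shift, demand is Qd = 1351 - 2P and supply is Qs = 3P - 676.
Setting them equal: 1351 - 2P = 3P - 676 → 2027 = 5P, so P = 405.4 and Q = 540.2.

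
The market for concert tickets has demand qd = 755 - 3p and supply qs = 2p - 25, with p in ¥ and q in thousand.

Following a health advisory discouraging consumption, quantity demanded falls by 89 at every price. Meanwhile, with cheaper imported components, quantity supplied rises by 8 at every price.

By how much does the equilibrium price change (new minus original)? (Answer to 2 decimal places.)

Before the shock: 755 - 3p = 2p - 25 ⇒ 780 = 5p ⇒ p = 156, q = 287.
With the change applied: demand qd = 666 - 3p, supply qs = 2p - 17.
Setting them equal: 666 - 3p = 2p - 17 → 683 = 5p, so p = 136.6 and q = 256.2.
Δp = 136.6 − 156 = -19.40.

-19.40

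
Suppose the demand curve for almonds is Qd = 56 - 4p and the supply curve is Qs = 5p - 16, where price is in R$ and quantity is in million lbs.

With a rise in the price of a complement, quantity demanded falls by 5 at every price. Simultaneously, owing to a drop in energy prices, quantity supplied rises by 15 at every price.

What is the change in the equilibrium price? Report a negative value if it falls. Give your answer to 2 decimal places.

-2.22

Original equilibrium: 56 - 4p = 5p - 16 gives 72 = 9p, so p = 8 and Q = 24.
The new curves are Qd = 51 - 4p (demand) and Qs = 5p - 1 (supply).
New equilibrium: 51 - 4p = 5p - 1 ⇒ 52 = 9p ⇒ p = 52/9 ≈ 5.7778, Q = 251/9 ≈ 27.8889.
Δp = 5.7778 − 8 = -2.22.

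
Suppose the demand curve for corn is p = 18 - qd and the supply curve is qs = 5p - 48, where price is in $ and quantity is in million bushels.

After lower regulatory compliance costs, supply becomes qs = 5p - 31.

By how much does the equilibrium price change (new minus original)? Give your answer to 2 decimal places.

-2.83

Initially, 18 - p = 5p - 48, so 66 = 6p and p = 11, q = 7.
After the shift, demand is qd = 18 - p and supply is qs = 5p - 31.
New equilibrium: 18 - p = 5p - 31 ⇒ 49 = 6p ⇒ p = 49/6 ≈ 8.1667, q = 59/6 ≈ 9.8333.
Δp = 8.1667 − 11 = -2.83.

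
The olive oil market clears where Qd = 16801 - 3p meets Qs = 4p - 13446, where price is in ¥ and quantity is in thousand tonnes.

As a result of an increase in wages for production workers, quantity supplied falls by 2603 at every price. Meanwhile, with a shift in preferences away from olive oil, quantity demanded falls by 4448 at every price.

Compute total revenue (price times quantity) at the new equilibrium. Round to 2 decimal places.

733235.31

Original equilibrium: 16801 - 3p = 4p - 13446 gives 30247 = 7p, so p = 4321 and Q = 3838.
The new curves are Qd = 12353 - 3p (demand) and Qs = 4p - 16049 (supply).
Equate the new curves: 12353 - 3p = 4p - 16049, giving 28402 = 7p, p = 28402/7 ≈ 4057.4286, Q = 1265/7 ≈ 180.7143.
New expenditure = 4057.4286 × 180.7143 = 733235.31.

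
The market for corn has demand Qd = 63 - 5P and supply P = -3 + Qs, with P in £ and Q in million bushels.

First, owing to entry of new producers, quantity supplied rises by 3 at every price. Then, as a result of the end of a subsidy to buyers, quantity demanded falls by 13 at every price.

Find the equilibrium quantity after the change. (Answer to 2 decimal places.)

Solve the original market: 63 - 5P = P + 3, hence P = 10 and Q = 13.
The new curves are Qd = 50 - 5P (demand) and Qs = P + 6 (supply).
Setting them equal: 50 - 5P = P + 6 → 44 = 6P, so P = 22/3 ≈ 7.3333 and Q = 40/3 ≈ 13.3333.

13.33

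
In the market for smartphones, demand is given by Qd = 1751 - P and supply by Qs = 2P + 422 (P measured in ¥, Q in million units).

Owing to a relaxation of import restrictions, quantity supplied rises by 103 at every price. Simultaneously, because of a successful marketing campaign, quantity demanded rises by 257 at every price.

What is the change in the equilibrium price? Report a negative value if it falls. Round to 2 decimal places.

+51.33

Solve the original market: 1751 - P = 2P + 422, hence P = 443 and Q = 1308.
The new curves are Qd = 2008 - P (demand) and Qs = 2P + 525 (supply).
Equate the new curves: 2008 - P = 2P + 525, giving 1483 = 3P, P = 1483/3 ≈ 494.3333, Q = 4541/3 ≈ 1513.6667.
ΔP = 494.3333 − 443 = +51.33.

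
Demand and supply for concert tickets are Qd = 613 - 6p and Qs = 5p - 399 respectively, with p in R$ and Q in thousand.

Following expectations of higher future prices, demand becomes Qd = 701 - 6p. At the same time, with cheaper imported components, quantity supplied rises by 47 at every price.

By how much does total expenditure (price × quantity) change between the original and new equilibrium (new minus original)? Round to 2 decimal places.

Solve the original market: 613 - 6p = 5p - 399, hence p = 92 and Q = 61.
With the change applied: demand Qd = 701 - 6p, supply Qs = 5p - 352.
Clearing the new market: 701 - 6p = 5p - 352, so p = 1053/11 ≈ 95.7273 and Q = 1393/11 ≈ 126.6364.
Expenditure moves from 92×61 = 5612 to 95.7273×126.6364 = 12122.5537; change = +6510.55.

+6510.55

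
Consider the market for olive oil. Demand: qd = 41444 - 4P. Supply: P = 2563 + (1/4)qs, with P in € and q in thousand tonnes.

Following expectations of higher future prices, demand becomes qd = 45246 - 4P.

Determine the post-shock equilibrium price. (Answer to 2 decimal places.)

6937.25

Before the shock: 41444 - 4P = 4P - 10252 ⇒ 51696 = 8P ⇒ P = 6462, q = 15596.
After the shift, demand is qd = 45246 - 4P and supply is qs = 4P - 10252.
Clearing the new market: 45246 - 4P = 4P - 10252, so P = 6937.25 and q = 17497.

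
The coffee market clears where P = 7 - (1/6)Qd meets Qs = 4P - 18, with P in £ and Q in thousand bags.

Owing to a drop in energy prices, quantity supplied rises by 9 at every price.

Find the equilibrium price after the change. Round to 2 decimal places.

Solve the original market: 42 - 6P = 4P - 18, hence P = 6 and Q = 6.
The new curves are Qd = 42 - 6P (demand) and Qs = 4P - 9 (supply).
New equilibrium: 42 - 6P = 4P - 9 ⇒ 51 = 10P ⇒ P = 5.1, Q = 11.4.

5.10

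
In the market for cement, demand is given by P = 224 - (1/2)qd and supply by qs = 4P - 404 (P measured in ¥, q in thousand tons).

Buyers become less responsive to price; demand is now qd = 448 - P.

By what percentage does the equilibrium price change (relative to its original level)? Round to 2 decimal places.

+20.00

Solve the original market: 448 - 2P = 4P - 404, hence P = 142 and q = 164.
With the change applied: demand qd = 448 - P, supply qs = 4P - 404.
Equate the new curves: 448 - P = 4P - 404, giving 852 = 5P, P = 170.4, q = 277.6.
%ΔP = (170.4 − 142) / 142 × 100 = +20.00%.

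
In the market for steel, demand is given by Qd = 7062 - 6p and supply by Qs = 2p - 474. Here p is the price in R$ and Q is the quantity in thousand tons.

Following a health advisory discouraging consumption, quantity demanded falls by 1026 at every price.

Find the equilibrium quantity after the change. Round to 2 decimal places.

Before the shock: 7062 - 6p = 2p - 474 ⇒ 7536 = 8p ⇒ p = 942, Q = 1410.
With the change applied: demand Qd = 6036 - 6p, supply Qs = 2p - 474.
Equate the new curves: 6036 - 6p = 2p - 474, giving 6510 = 8p, p = 813.75, Q = 1153.5.

1153.50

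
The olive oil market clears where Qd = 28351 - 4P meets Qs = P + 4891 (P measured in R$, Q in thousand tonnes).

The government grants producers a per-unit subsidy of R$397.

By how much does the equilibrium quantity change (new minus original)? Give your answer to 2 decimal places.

Before the shock: 28351 - 4P = P + 4891 ⇒ 23460 = 5P ⇒ P = 4692, Q = 9583.
Since sellers receive the price plus the subsidy, the effective supply curve becomes Qs = P + 5288.
New equilibrium: 28351 - 4P = P + 5288 ⇒ 23063 = 5P ⇒ P = 4612.6, Q = 9900.6.
ΔQ = 9900.6 − 9583 = +317.60.

+317.60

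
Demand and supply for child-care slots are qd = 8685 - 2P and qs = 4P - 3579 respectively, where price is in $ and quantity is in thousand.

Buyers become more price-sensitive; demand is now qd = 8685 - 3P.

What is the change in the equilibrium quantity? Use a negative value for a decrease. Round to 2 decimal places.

Original equilibrium: 8685 - 2P = 4P - 3579 gives 12264 = 6P, so P = 2044 and q = 4597.
The new curves are qd = 8685 - 3P (demand) and qs = 4P - 3579 (supply).
Equate the new curves: 8685 - 3P = 4P - 3579, giving 12264 = 7P, P = 1752, q = 3429.
Δq = 3429 − 4597 = -1168.00.

-1168.00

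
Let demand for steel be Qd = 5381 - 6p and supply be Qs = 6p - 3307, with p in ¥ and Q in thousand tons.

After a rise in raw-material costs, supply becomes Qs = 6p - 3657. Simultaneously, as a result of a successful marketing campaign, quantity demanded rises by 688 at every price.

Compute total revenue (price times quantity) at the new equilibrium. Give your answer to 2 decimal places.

Initially, 5381 - 6p = 6p - 3307, so 8688 = 12p and p = 724, Q = 1037.
After the shift, demand is Qd = 6069 - 6p and supply is Qs = 6p - 3657.
New equilibrium: 6069 - 6p = 6p - 3657 ⇒ 9726 = 12p ⇒ p = 810.5, Q = 1206.
New expenditure = 810.5 × 1206 = 977463.00.

977463.00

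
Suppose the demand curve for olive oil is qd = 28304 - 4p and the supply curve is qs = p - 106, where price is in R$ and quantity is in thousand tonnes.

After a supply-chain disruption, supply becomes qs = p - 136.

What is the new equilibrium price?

5688

Initially, 28304 - 4p = p - 106, so 28410 = 5p and p = 5682, q = 5576.
After the shift, demand is qd = 28304 - 4p and supply is qs = p - 136.
Setting them equal: 28304 - 4p = p - 136 → 28440 = 5p, so p = 5688 and q = 5552.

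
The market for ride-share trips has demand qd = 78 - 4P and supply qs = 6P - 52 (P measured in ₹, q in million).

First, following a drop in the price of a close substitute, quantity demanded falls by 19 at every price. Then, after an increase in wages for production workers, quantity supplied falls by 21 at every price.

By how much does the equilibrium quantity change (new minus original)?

-19.8

Solve the original market: 78 - 4P = 6P - 52, hence P = 13 and q = 26.
With the change applied: demand qd = 59 - 4P, supply qs = 6P - 73.
Clearing the new market: 59 - 4P = 6P - 73, so P = 13.2 and q = 6.2.
Δq = 6.2 − 26 = -19.8.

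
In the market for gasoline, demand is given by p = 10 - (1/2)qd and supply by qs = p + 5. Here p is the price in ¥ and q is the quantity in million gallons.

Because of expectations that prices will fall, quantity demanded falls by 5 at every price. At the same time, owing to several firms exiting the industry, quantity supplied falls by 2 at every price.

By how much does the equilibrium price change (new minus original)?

-1

Solve the original market: 20 - 2p = p + 5, hence p = 5 and q = 10.
The shock moves the curves to qd = 15 - 2p and qs = p + 3.
Setting them equal: 15 - 2p = p + 3 → 12 = 3p, so p = 4 and q = 7.
Δp = 4 − 5 = -1.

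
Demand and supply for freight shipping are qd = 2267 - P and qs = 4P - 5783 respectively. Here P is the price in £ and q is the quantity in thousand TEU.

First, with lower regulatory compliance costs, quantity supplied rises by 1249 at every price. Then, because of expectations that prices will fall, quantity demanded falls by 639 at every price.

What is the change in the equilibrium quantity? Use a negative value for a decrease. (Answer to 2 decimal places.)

-261.40

Solve the original market: 2267 - P = 4P - 5783, hence P = 1610 and q = 657.
The new curves are qd = 1628 - P (demand) and qs = 4P - 4534 (supply).
Setting them equal: 1628 - P = 4P - 4534 → 6162 = 5P, so P = 1232.4 and q = 395.6.
Δq = 395.6 − 657 = -261.40.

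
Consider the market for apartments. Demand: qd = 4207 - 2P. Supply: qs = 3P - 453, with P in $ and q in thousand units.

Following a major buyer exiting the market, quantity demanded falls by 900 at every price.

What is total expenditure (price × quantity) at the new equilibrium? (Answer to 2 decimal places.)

1355856.00

Original equilibrium: 4207 - 2P = 3P - 453 gives 4660 = 5P, so P = 932 and q = 2343.
After the shift, demand is qd = 3307 - 2P and supply is qs = 3P - 453.
New equilibrium: 3307 - 2P = 3P - 453 ⇒ 3760 = 5P ⇒ P = 752, q = 1803.
New expenditure = 752 × 1803 = 1355856.00.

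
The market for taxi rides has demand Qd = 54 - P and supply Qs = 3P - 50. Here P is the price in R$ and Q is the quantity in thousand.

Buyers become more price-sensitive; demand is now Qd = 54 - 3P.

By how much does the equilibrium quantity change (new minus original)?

Initially, 54 - P = 3P - 50, so 104 = 4P and P = 26, Q = 28.
With the change applied: demand Qd = 54 - 3P, supply Qs = 3P - 50.
Clearing the new market: 54 - 3P = 3P - 50, so P = 52/3 ≈ 17.3333 and Q = 2.
ΔQ = 2 − 28 = -26.

-26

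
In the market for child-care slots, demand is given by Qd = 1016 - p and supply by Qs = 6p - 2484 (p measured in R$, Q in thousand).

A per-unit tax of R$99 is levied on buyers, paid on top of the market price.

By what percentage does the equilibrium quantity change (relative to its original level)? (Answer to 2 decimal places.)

Initially, 1016 - p = 6p - 2484, so 3500 = 7p and p = 500, Q = 516.
Since buyers pay the price plus the tax, the effective demand curve becomes Qd = 917 - p.
Setting them equal: 917 - p = 6p - 2484 → 3401 = 7p, so p = 3401/7 ≈ 485.8571 and Q = 3018/7 ≈ 431.1429.
%ΔQ = (431.1429 − 516) / 516 × 100 = -16.45%.

-16.45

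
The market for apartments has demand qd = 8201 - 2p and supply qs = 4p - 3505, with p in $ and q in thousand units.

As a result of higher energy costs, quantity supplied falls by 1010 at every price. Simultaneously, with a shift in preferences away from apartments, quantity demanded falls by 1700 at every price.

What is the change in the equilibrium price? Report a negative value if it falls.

Before the shock: 8201 - 2p = 4p - 3505 ⇒ 11706 = 6p ⇒ p = 1951, q = 4299.
With the change applied: demand qd = 6501 - 2p, supply qs = 4p - 4515.
Clearing the new market: 6501 - 2p = 4p - 4515, so p = 1836 and q = 2829.
Δp = 1836 − 1951 = -115.

-115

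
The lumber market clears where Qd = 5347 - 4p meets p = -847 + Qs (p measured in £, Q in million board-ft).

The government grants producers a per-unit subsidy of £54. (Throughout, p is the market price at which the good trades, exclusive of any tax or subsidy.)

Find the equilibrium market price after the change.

889.2

Solve the original market: 5347 - 4p = p + 847, hence p = 900 and Q = 1747.
Since sellers receive the price plus the subsidy, the effective supply curve becomes Qs = p + 901.
Clearing the new market: 5347 - 4p = p + 901, so p = 889.2 and Q = 1790.2.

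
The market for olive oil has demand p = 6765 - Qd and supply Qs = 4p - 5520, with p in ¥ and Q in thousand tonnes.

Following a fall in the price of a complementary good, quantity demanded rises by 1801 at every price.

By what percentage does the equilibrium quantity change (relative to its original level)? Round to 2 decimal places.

Original equilibrium: 6765 - p = 4p - 5520 gives 12285 = 5p, so p = 2457 and Q = 4308.
With the change applied: demand Qd = 8566 - p, supply Qs = 4p - 5520.
Equate the new curves: 8566 - p = 4p - 5520, giving 14086 = 5p, p = 2817.2, Q = 5748.8.
%ΔQ = (5748.8 − 4308) / 4308 × 100 = +33.44%.

+33.44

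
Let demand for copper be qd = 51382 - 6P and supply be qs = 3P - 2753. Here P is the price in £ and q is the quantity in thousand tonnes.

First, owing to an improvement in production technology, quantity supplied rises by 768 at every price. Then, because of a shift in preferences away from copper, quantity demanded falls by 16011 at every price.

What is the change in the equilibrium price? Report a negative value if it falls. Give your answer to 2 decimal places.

Initially, 51382 - 6P = 3P - 2753, so 54135 = 9P and P = 6015, q = 15292.
The shock moves the curves to qd = 35371 - 6P and qs = 3P - 1985.
Clearing the new market: 35371 - 6P = 3P - 1985, so P = 12452/3 ≈ 4150.6667 and q = 10467.
ΔP = 4150.6667 − 6015 = -1864.33.

-1864.33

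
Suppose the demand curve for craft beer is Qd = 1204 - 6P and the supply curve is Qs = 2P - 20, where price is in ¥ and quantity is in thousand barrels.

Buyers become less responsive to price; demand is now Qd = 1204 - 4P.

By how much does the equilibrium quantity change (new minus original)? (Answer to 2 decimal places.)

+102.00

Original equilibrium: 1204 - 6P = 2P - 20 gives 1224 = 8P, so P = 153 and Q = 286.
The new curves are Qd = 1204 - 4P (demand) and Qs = 2P - 20 (supply).
Clearing the new market: 1204 - 4P = 2P - 20, so P = 204 and Q = 388.
ΔQ = 388 − 286 = +102.00.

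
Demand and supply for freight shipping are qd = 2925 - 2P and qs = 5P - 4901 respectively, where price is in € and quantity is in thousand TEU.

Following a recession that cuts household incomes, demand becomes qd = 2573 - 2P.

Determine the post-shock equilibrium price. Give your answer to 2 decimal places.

1067.71

Original equilibrium: 2925 - 2P = 5P - 4901 gives 7826 = 7P, so P = 1118 and q = 689.
With the change applied: demand qd = 2573 - 2P, supply qs = 5P - 4901.
Clearing the new market: 2573 - 2P = 5P - 4901, so P = 7474/7 ≈ 1067.7143 and q = 3063/7 ≈ 437.5714.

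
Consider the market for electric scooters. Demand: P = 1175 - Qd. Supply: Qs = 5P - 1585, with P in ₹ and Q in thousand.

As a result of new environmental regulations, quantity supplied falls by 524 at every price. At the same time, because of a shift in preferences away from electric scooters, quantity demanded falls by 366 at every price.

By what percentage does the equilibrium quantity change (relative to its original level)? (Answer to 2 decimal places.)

-54.87

Before the shock: 1175 - P = 5P - 1585 ⇒ 2760 = 6P ⇒ P = 460, Q = 715.
The shock moves the curves to Qd = 809 - P and Qs = 5P - 2109.
Clearing the new market: 809 - P = 5P - 2109, so P = 1459/3 ≈ 486.3333 and Q = 968/3 ≈ 322.6667.
%ΔQ = (322.6667 − 715) / 715 × 100 = -54.87%.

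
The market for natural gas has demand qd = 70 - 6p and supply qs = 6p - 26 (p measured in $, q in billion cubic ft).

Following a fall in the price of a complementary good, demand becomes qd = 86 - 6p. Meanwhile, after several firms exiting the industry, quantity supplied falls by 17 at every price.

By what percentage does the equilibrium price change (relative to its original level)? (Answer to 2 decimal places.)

Before the shock: 70 - 6p = 6p - 26 ⇒ 96 = 12p ⇒ p = 8, q = 22.
With the change applied: demand qd = 86 - 6p, supply qs = 6p - 43.
Clearing the new market: 86 - 6p = 6p - 43, so p = 10.75 and q = 21.5.
%Δp = (10.75 − 8) / 8 × 100 = +34.38%.

+34.38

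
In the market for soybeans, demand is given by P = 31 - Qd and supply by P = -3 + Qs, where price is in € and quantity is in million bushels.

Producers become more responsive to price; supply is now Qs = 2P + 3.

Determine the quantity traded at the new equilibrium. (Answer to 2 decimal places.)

21.67

Solve the original market: 31 - P = P + 3, hence P = 14 and Q = 17.
After the shift, demand is Qd = 31 - P and supply is Qs = 2P + 3.
Clearing the new market: 31 - P = 2P + 3, so P = 28/3 ≈ 9.3333 and Q = 65/3 ≈ 21.6667.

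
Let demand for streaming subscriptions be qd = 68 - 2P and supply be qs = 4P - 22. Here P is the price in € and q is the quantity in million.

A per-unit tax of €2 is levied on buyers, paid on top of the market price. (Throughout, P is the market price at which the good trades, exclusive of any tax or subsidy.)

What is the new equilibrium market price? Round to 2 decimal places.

Before the shock: 68 - 2P = 4P - 22 ⇒ 90 = 6P ⇒ P = 15, q = 38.
Since buyers pay the price plus the tax, the effective demand curve becomes qd = 64 - 2P.
Setting them equal: 64 - 2P = 4P - 22 → 86 = 6P, so P = 43/3 ≈ 14.3333 and q = 106/3 ≈ 35.3333.

14.33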